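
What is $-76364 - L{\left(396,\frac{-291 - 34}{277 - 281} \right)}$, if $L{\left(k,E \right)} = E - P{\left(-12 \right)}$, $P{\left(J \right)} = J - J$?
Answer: $- \frac{305781}{4} \approx -76445.0$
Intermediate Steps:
$P{\left(J \right)} = 0$
$L{\left(k,E \right)} = E$ ($L{\left(k,E \right)} = E - 0 = E + 0 = E$)
$-76364 - L{\left(396,\frac{-291 - 34}{277 - 281} \right)} = -76364 - \frac{-291 - 34}{277 - 281} = -76364 - - \frac{325}{-4} = -76364 - \left(-325\right) \left(- \frac{1}{4}\right) = -76364 - \frac{325}{4} = - \frac{305781}{4}$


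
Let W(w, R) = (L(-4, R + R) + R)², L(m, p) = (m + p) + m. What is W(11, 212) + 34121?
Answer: 428505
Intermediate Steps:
L(m, p) = p + 2*m
W(w, R) = (-8 + 3*R)² (W(w, R) = (((R + R) + 2*(-4)) + R)² = ((2*R - 8) + R)² = ((-8 + 2*R) + R)² = (-8 + 3*R)²)
W(11, 212) + 34121 = (-8 + 3*212)² + 34121 = (-8 + 636)² + 34121 = 628² + 34121 = 394384 + 34121 = 428505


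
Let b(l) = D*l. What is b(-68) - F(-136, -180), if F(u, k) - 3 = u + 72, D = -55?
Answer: 3801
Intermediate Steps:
F(u, k) = 75 + u (F(u, k) = 3 + (u + 72) = 3 + (72 + u) = 75 + u)
b(l) = -55*l
b(-68) - F(-136, -180) = -55*(-68) - (75 - 136) = 3740 - 1*(-61) = 3740 + 61 = 3801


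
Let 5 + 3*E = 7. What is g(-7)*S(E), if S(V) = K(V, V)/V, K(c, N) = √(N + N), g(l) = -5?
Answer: -5*√3 ≈ -8.6602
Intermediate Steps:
K(c, N) = √2*√N (K(c, N) = √(2*N) = √2*√N)
E = ⅔ (E = -5/3 + (⅓)*7 = -5/3 + 7/3 = ⅔ ≈ 0.66667)
S(V) = √2/√V (S(V) = (√2*√V)/V = √2/√V)
g(-7)*S(E) = -5*√2/√(⅔) = -5*√2*√6/2 = -5*√3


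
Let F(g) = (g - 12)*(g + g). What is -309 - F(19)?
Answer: -575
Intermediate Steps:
F(g) = 2*g*(-12 + g) (F(g) = (-12 + g)*(2*g) = 2*g*(-12 + g))
-309 - F(19) = -309 - 2*19*(-12 + 19) = -309 - 2*19*7 = -309 - 1*266 = -309 - 266 = -575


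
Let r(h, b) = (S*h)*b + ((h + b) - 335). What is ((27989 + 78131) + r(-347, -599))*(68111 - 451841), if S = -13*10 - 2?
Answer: 10488015113610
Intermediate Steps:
S = -132 (S = -130 - 2 = -132)
r(h, b) = -335 + b + h - 132*b*h (r(h, b) = (-132*h)*b + ((h + b) - 335) = -132*b*h + ((b + h) - 335) = -132*b*h + (-335 + b + h) = -335 + b + h - 132*b*h)
((27989 + 78131) + r(-347, -599))*(68111 - 451841) = ((27989 + 78131) + (-335 - 599 - 347 - 132*(-599)*(-347)))*(68111 - 451841) = (106120 + (-335 - 599 - 347 - 27436596))*(-383730) = (106120 - 27437877)*(-383730) = -27331757*(-383730) = 10488015113610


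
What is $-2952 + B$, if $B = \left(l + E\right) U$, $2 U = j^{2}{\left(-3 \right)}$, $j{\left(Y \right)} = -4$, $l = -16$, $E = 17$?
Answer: $-2944$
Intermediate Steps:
$U = 8$ ($U = \frac{\left(-4\right)^{2}}{2} = \frac{1}{2} \cdot 16 = 8$)
$B = 8$ ($B = \left(-16 + 17\right) 8 = 1 \cdot 8 = 8$)
$-2952 + B = -2952 + 8 = -2944$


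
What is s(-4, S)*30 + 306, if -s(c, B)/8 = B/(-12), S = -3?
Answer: 246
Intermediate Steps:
s(c, B) = 2*B/3 (s(c, B) = -8*B/(-12) = -8*B*(-1)/12 = -(-2)*B/3 = 2*B/3)
s(-4, S)*30 + 306 = ((⅔)*(-3))*30 + 306 = -2*30 + 306 = -60 + 306 = 246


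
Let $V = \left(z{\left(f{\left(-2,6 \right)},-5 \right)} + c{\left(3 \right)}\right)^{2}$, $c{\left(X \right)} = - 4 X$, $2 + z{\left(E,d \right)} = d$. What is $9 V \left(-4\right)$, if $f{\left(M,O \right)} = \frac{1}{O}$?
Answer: $-12996$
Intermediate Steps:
$z{\left(E,d \right)} = -2 + d$
$V = 361$ ($V = \left(\left(-2 - 5\right) - 12\right)^{2} = \left(-7 - 12\right)^{2} = \left(-19\right)^{2} = 361$)
$9 V \left(-4\right) = 9 \cdot 361 \left(-4\right) = 3249 \left(-4\right) = -12996$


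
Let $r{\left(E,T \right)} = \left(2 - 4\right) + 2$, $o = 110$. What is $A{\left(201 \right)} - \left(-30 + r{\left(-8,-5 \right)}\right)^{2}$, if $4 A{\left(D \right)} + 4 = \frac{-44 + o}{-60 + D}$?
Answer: $- \frac{84683}{94} \approx -900.88$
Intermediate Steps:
$r{\left(E,T \right)} = 0$ ($r{\left(E,T \right)} = -2 + 2 = 0$)
$A{\left(D \right)} = -1 + \frac{33}{2 \left(-60 + D\right)}$ ($A{\left(D \right)} = -1 + \frac{\left(-44 + 110\right) \frac{1}{-60 + D}}{4} = -1 + \frac{66 \frac{1}{-60 + D}}{4} = -1 + \frac{33}{2 \left(-60 + D\right)}$)
$A{\left(201 \right)} - \left(-30 + r{\left(-8,-5 \right)}\right)^{2} = \frac{\frac{153}{2} - 201}{-60 + 201} - \left(-30 + 0\right)^{2} = \frac{\frac{153}{2} - 201}{141} - \left(-30\right)^{2} = \frac{1}{141} \left(- \frac{249}{2}\right) - 900 = - \frac{83}{94} - 900 = - \frac{84683}{94}$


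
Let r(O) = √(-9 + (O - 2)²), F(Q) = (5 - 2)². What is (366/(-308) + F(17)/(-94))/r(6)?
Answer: -4647*√7/25333 ≈ -0.48533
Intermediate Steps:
F(Q) = 9 (F(Q) = 3² = 9)
r(O) = √(-9 + (-2 + O)²)
(366/(-308) + F(17)/(-94))/r(6) = (366/(-308) + 9/(-94))/(√(-9 + (-2 + 6)²)) = (366*(-1/308) + 9*(-1/94))/(√(-9 + 4²)) = (-183/154 - 9/94)/(√(-9 + 16)) = -4647*√7/7/3619 = -4647*√7/25333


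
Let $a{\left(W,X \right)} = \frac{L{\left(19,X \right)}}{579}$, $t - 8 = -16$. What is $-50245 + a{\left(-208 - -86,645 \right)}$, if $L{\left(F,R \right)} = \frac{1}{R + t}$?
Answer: $- \frac{18531511634}{368823} \approx -50245.0$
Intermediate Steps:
$t = -8$ ($t = 8 - 16 = -8$)
$L{\left(F,R \right)} = \frac{1}{-8 + R}$ ($L{\left(F,R \right)} = \frac{1}{R - 8} = \frac{1}{-8 + R}$)
$a{\left(W,X \right)} = \frac{1}{579 \left(-8 + X\right)}$ ($a{\left(W,X \right)} = \frac{1}{\left(-8 + X\right) 579} = \frac{1}{-8 + X} \frac{1}{579} = \frac{1}{579 \left(-8 + X\right)}$)
$-50245 + a{\left(-208 - -86,645 \right)} = -50245 + \frac{1}{579 \left(-8 + 645\right)} = -50245 + \frac{1}{579 \cdot 637} = -50245 + \frac{1}{579} \cdot \frac{1}{637} = -50245 + \frac{1}{368823} = - \frac{18531511634}{368823}$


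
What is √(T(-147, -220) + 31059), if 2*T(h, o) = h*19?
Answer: 5*√4746/2 ≈ 172.23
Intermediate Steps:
T(h, o) = 19*h/2 (T(h, o) = (h*19)/2 = (19*h)/2 = 19*h/2)
√(T(-147, -220) + 31059) = √((19/2)*(-147) + 31059) = √(-2793/2 + 31059) = √(59325/2) = 5*√4746/2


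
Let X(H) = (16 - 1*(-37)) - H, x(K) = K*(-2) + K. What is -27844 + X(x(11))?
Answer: -27780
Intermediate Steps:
x(K) = -K (x(K) = -2*K + K = -K)
X(H) = 53 - H (X(H) = (16 + 37) - H = 53 - H)
-27844 + X(x(11)) = -27844 + (53 - (-1)*11) = -27844 + (53 - 1*(-11)) = -27844 + (53 + 11) = -27844 + 64 = -27780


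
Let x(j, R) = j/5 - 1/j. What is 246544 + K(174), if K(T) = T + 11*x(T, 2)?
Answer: 214977641/870 ≈ 2.4710e+5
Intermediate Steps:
x(j, R) = -1/j + j/5 (x(j, R) = j*(⅕) - 1/j = j/5 - 1/j = -1/j + j/5)
K(T) = -11/T + 16*T/5 (K(T) = T + 11*(-1/T + T/5) = T + (-11/T + 11*T/5) = -11/T + 16*T/5)
246544 + K(174) = 246544 + (-11/174 + (16/5)*174) = 246544 + (-11*1/174 + 2784/5) = 246544 + (-11/174 + 2784/5) = 246544 + 484361/870 = 214977641/870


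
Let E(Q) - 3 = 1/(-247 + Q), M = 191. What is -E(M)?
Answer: -167/56 ≈ -2.9821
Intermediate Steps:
E(Q) = 3 + 1/(-247 + Q)
-E(M) = -(-740 + 3*191)/(-247 + 191) = -(-740 + 573)/(-56) = -(-1)*(-167)/56 = -1*167/56 = -167/56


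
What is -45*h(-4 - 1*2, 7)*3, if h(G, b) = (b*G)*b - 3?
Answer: 40095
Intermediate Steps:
h(G, b) = -3 + G*b**2 (h(G, b) = (G*b)*b - 3 = G*b**2 - 3 = -3 + G*b**2)
-45*h(-4 - 1*2, 7)*3 = -45*(-3 + (-4 - 1*2)*7**2)*3 = -45*(-3 + (-4 - 2)*49)*3 = -45*(-3 - 6*49)*3 = -45*(-3 - 294)*3 = -45*(-297)*3 = 13365*3 = 40095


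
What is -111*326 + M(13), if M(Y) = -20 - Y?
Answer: -36219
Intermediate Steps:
-111*326 + M(13) = -111*326 + (-20 - 1*13) = -36186 + (-20 - 13) = -36186 - 33 = -36219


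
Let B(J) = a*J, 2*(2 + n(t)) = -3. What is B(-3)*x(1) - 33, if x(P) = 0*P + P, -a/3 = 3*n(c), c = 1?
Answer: -255/2 ≈ -127.50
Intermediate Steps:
n(t) = -7/2 (n(t) = -2 + (½)*(-3) = -2 - 3/2 = -7/2)
a = 63/2 (a = -9*(-7)/2 = -3*(-21/2) = 63/2 ≈ 31.500)
x(P) = P (x(P) = 0 + P = P)
B(J) = 63*J/2
B(-3)*x(1) - 33 = ((63/2)*(-3))*1 - 33 = -189/2*1 - 33 = -189/2 - 33 = -255/2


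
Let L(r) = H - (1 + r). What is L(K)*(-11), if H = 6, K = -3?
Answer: -88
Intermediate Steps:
L(r) = 5 - r (L(r) = 6 - (1 + r) = 6 + (-1 - r) = 5 - r)
L(K)*(-11) = (5 - 1*(-3))*(-11) = (5 + 3)*(-11) = 8*(-11) = -88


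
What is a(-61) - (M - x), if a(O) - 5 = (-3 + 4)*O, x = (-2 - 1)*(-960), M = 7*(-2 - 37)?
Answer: 3097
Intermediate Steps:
M = -273 (M = 7*(-39) = -273)
x = 2880 (x = -3*(-960) = 2880)
a(O) = 5 + O (a(O) = 5 + (-3 + 4)*O = 5 + 1*O = 5 + O)
a(-61) - (M - x) = (5 - 61) - (-273 - 1*2880) = -56 - (-273 - 2880) = -56 - 1*(-3153) = -56 + 3153 = 3097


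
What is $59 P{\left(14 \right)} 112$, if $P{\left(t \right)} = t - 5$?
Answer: $59472$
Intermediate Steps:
$P{\left(t \right)} = -5 + t$
$59 P{\left(14 \right)} 112 = 59 \left(-5 + 14\right) 112 = 59 \cdot 9 \cdot 112 = 531 \cdot 112 = 59472$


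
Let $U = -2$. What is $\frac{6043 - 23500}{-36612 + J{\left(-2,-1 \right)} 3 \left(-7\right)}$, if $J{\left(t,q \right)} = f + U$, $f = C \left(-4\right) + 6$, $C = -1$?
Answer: $\frac{5819}{12260} \approx 0.47463$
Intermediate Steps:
$f = 10$ ($f = \left(-1\right) \left(-4\right) + 6 = 4 + 6 = 10$)
$J{\left(t,q \right)} = 8$ ($J{\left(t,q \right)} = 10 - 2 = 8$)
$\frac{6043 - 23500}{-36612 + J{\left(-2,-1 \right)} 3 \left(-7\right)} = \frac{6043 - 23500}{-36612 + 8 \cdot 3 \left(-7\right)} = - \frac{17457}{-36612 + 24 \left(-7\right)} = - \frac{17457}{-36612 - 168} = - \frac{17457}{-36780} = \left(-17457\right) \left(- \frac{1}{36780}\right) = \frac{5819}{12260}$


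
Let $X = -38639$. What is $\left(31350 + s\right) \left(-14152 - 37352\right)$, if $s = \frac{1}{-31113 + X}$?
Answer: $- \frac{14078136831162}{8719} \approx -1.6147 \cdot 10^{9}$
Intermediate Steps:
$s = - \frac{1}{69752}$ ($s = \frac{1}{-31113 - 38639} = \frac{1}{-69752} = - \frac{1}{69752} \approx -1.4337 \cdot 10^{-5}$)
$\left(31350 + s\right) \left(-14152 - 37352\right) = \left(31350 - \frac{1}{69752}\right) \left(-14152 - 37352\right) = \frac{2186725199}{69752} \left(-51504\right) = - \frac{14078136831162}{8719}$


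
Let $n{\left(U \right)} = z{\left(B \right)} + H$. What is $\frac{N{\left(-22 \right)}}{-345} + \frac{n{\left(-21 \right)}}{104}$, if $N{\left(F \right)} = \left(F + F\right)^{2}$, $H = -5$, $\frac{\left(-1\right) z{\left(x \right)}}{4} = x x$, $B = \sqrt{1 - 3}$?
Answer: $- \frac{200309}{35880} \approx -5.5827$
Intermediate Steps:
$B = i \sqrt{2}$ ($B = \sqrt{-2} = i \sqrt{2} \approx 1.4142 i$)
$z{\left(x \right)} = - 4 x^{2}$ ($z{\left(x \right)} = - 4 x x = - 4 x^{2}$)
$N{\left(F \right)} = 4 F^{2}$ ($N{\left(F \right)} = \left(2 F\right)^{2} = 4 F^{2}$)
$n{\left(U \right)} = 3$ ($n{\left(U \right)} = - 4 \left(i \sqrt{2}\right)^{2} - 5 = \left(-4\right) \left(-2\right) - 5 = 8 - 5 = 3$)
$\frac{N{\left(-22 \right)}}{-345} + \frac{n{\left(-21 \right)}}{104} = \frac{4 \left(-22\right)^{2}}{-345} + \frac{3}{104} = 4 \cdot 484 \left(- \frac{1}{345}\right) + 3 \cdot \frac{1}{104} = 1936 \left(- \frac{1}{345}\right) + \frac{3}{104} = - \frac{1936}{345} + \frac{3}{104} = - \frac{200309}{35880}$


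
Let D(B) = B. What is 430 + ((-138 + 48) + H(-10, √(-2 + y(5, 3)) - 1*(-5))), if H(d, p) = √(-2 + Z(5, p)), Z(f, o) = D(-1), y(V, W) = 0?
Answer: 340 + I*√3 ≈ 340.0 + 1.732*I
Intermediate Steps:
Z(f, o) = -1
H(d, p) = I*√3 (H(d, p) = √(-2 - 1) = √(-3) = I*√3)
430 + ((-138 + 48) + H(-10, √(-2 + y(5, 3)) - 1*(-5))) = 430 + ((-138 + 48) + I*√3) = 430 + (-90 + I*√3) = 340 + I*√3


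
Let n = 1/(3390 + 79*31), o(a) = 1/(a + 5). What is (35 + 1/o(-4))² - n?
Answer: 7567343/5839 ≈ 1296.0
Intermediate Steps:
o(a) = 1/(5 + a)
n = 1/5839 (n = 1/(3390 + 2449) = 1/5839 ≈ 0.00017126)
(35 + 1/o(-4))² - n = (35 + 1/(1/(5 - 4)))² - 1*1/5839 = (35 + 1/(1/1))² - 1/5839 = (35 + 1/1)² - 1/5839 = (35 + 1)² - 1/5839 = 36² - 1/5839 = 1296 - 1/5839 = 7567343/5839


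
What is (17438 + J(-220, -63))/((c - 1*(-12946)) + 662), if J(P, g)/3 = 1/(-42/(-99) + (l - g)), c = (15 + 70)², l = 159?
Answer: 127995019/152914220 ≈ 0.83704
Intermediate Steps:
c = 7225 (c = 85² = 7225)
J(P, g) = 3/(5261/33 - g) (J(P, g) = 3/(-42/(-99) + (159 - g)) = 3/(-42*(-1/99) + (159 - g)) = 3/(14/33 + (159 - g)) = 3/(5261/33 - g))
(17438 + J(-220, -63))/((c - 1*(-12946)) + 662) = (17438 - 99/(-5261 + 33*(-63)))/((7225 - 1*(-12946)) + 662) = (17438 - 99/(-5261 - 2079))/((7225 + 12946) + 662) = (17438 - 99/(-7340))/(20171 + 662) = (17438 - 99*(-1/7340))/20833 = (17438 + 99/7340)*(1/20833) = (127995019/7340)*(1/20833) = 127995019/152914220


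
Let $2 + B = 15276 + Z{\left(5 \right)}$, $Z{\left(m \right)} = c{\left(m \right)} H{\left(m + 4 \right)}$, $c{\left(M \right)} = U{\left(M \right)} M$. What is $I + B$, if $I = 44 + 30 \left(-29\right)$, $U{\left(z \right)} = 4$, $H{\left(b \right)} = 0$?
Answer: $14448$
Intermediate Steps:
$I = -826$ ($I = 44 - 870 = -826$)
$c{\left(M \right)} = 4 M$
$Z{\left(m \right)} = 0$ ($Z{\left(m \right)} = 4 m 0 = 0$)
$B = 15274$ ($B = -2 + \left(15276 + 0\right) = -2 + 15276 = 15274$)
$I + B = -826 + 15274 = 14448$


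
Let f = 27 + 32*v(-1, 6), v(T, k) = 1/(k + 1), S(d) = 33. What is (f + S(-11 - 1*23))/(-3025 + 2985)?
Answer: -113/70 ≈ -1.6143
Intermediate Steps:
v(T, k) = 1/(1 + k)
f = 221/7 (f = 27 + 32/(1 + 6) = 27 + 32/7 = 221/7 ≈ 31.571)
(f + S(-11 - 1*23))/(-3025 + 2985) = (221/7 + 33)/(-3025 + 2985) = (452/7)/(-40) = (452/7)*(-1/40) = -113/70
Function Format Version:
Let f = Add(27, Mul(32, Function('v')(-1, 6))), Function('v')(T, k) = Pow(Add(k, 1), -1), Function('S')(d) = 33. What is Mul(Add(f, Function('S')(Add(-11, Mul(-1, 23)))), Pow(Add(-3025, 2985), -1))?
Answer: Rational(-113, 70) ≈ -1.6143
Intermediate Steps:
Function('v')(T, k) = Pow(Add(1, k), -1)
f = Rational(221, 7) (f = Add(27, Mul(32, Pow(Add(1, 6), -1))) = Add(27, Mul(32, Pow(7, -1))) = Add(27, Mul(32, Rational(1, 7))) = Add(27, Rational(32, 7)) = Rational(221, 7) ≈ 31.571)
Mul(Add(f, Function('S')(Add(-11, Mul(-1, 23)))), Pow(Add(-3025, 2985), -1)) = Mul(Add(Rational(221, 7), 33), Pow(Add(-3025, 2985), -1)) = Mul(Rational(452, 7), Pow(-40, -1)) = Mul(Rational(452, 7), Rational(-1, 40)) = Rational(-113, 70)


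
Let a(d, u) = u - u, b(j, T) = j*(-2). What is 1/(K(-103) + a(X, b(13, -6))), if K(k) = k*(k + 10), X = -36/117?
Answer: 1/9579 ≈ 0.00010439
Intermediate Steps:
X = -4/13 (X = -36*1/117 = -4/13 ≈ -0.30769)
b(j, T) = -2*j
K(k) = k*(10 + k)
a(d, u) = 0
1/(K(-103) + a(X, b(13, -6))) = 1/(-103*(10 - 103) + 0) = 1/(-103*(-93) + 0) = 1/(9579 + 0) = 1/9579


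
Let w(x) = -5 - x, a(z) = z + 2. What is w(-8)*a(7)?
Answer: 27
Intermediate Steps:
a(z) = 2 + z
w(-8)*a(7) = (-5 - 1*(-8))*(2 + 7) = (-5 + 8)*9 = 3*9 = 27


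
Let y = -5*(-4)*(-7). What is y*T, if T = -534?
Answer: 74760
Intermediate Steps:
y = -140 (y = 20*(-7) = -140)
y*T = -140*(-534) = 74760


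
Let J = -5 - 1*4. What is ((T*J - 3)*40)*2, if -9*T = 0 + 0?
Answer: -240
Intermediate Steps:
J = -9 (J = -5 - 4 = -9)
T = 0 (T = -(0 + 0)/9 = -1/9*0 = 0)
((T*J - 3)*40)*2 = ((0*(-9) - 3)*40)*2 = ((0 - 3)*40)*2 = -3*40*2 = -120*2 = -240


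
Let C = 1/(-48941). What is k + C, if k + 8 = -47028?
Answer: -2301988877/48941 ≈ -47036.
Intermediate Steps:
C = -1/48941 ≈ -2.0433e-5
k = -47036 (k = -8 - 47028 = -47036)
k + C = -47036 - 1/48941 = -2301988877/48941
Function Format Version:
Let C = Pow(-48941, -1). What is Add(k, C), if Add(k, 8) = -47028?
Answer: Rational(-2301988877, 48941) ≈ -47036.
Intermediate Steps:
C = Rational(-1, 48941) ≈ -2.0433e-5
k = -47036 (k = Add(-8, -47028) = -47036)
Add(k, C) = Add(-47036, Rational(-1, 48941)) = Rational(-2301988877, 48941)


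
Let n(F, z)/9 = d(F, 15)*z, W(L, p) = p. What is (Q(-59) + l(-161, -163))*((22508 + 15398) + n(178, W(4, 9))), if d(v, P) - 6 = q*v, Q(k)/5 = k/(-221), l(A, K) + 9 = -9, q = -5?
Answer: 124109734/221 ≈ 5.6158e+5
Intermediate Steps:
l(A, K) = -18 (l(A, K) = -9 - 9 = -18)
Q(k) = -5*k/221 (Q(k) = 5*(k/(-221)) = 5*(k*(-1/221)) = 5*(-k/221) = -5*k/221)
d(v, P) = 6 - 5*v
n(F, z) = 9*z*(6 - 5*F) (n(F, z) = 9*((6 - 5*F)*z) = 9*(z*(6 - 5*F)) = 9*z*(6 - 5*F))
(Q(-59) + l(-161, -163))*((22508 + 15398) + n(178, W(4, 9))) = (-5/221*(-59) - 18)*((22508 + 15398) + 9*9*(6 - 5*178)) = (295/221 - 18)*(37906 + 9*9*(6 - 890)) = -3683*(37906 + 9*9*(-884))/221 = -3683*(37906 - 71604)/221 = -3683/221*(-33698) = 124109734/221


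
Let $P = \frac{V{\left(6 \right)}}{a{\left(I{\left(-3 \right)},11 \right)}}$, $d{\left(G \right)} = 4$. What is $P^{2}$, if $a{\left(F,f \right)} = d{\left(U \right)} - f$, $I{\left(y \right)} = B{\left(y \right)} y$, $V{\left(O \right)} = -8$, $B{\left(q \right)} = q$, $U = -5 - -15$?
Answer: $\frac{64}{49} \approx 1.3061$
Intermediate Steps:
$U = 10$ ($U = -5 + 15 = 10$)
$I{\left(y \right)} = y^{2}$ ($I{\left(y \right)} = y y = y^{2}$)
$a{\left(F,f \right)} = 4 - f$
$P = \frac{8}{7}$ ($P = - \frac{8}{4 - 11} = - \frac{8}{-7} = \left(-8\right) \left(- \frac{1}{7}\right) = \frac{8}{7} \approx 1.1429$)
$P^{2} = \left(\frac{8}{7}\right)^{2} = \frac{64}{49}$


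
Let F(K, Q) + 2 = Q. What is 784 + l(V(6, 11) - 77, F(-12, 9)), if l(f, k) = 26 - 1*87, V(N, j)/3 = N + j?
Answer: 723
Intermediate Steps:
V(N, j) = 3*N + 3*j (V(N, j) = 3*(N + j) = 3*N + 3*j)
F(K, Q) = -2 + Q
l(f, k) = -61 (l(f, k) = 26 - 87 = -61)
784 + l(V(6, 11) - 77, F(-12, 9)) = 784 - 61 = 723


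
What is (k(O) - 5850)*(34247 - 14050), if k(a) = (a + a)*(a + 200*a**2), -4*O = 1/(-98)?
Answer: -222408280693511/1882384 ≈ -1.1815e+8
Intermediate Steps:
O = 1/392 (O = -1/4/(-98) = -1/4*(-1/98) = 1/392 ≈ 0.0025510)
k(a) = 2*a*(a + 200*a**2) (k(a) = (2*a)*(a + 200*a**2) = 2*a*(a + 200*a**2))
(k(O) - 5850)*(34247 - 14050) = ((1/392)**2*(2 + 400*(1/392)) - 5850)*(34247 - 14050) = ((2 + 50/49)/153664 - 5850)*20197 = ((1/153664)*(148/49) - 5850)*20197 = (37/1882384 - 5850)*20197 = -11011946363/1882384*20197 = -222408280693511/1882384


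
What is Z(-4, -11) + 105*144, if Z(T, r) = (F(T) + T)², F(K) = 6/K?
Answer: 60601/4 ≈ 15150.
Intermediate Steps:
Z(T, r) = (T + 6/T)² (Z(T, r) = (6/T + T)² = (T + 6/T)²)
Z(-4, -11) + 105*144 = (6 + (-4)²)²/(-4)² + 105*144 = (6 + 16)²/16 + 15120 = (1/16)*22² + 15120 = (1/16)*484 + 15120 = 121/4 + 15120 = 60601/4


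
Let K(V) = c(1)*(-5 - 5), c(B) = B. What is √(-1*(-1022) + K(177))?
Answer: 2*√253 ≈ 31.812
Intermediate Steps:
K(V) = -10 (K(V) = 1*(-5 - 5) = 1*(-10) = -10)
√(-1*(-1022) + K(177)) = √(-1*(-1022) - 10) = √(1022 - 10) = √1012 = 2*√253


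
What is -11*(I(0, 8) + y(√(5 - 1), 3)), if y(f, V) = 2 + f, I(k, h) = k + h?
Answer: -132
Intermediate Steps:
I(k, h) = h + k
-11*(I(0, 8) + y(√(5 - 1), 3)) = -11*((8 + 0) + (2 + √(5 - 1))) = -11*(8 + (2 + √4)) = -11*(8 + (2 + 2)) = -11*(8 + 4) = -11*12 = -132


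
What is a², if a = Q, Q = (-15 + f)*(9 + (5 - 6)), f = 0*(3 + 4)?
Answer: 14400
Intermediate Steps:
f = 0 (f = 0*7 = 0)
Q = -120 (Q = (-15 + 0)*(9 + (5 - 6)) = -15*(9 - 1) = -15*8 = -120)
a = -120
a² = (-120)² = 14400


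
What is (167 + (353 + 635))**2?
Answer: 1334025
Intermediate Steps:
(167 + (353 + 635))**2 = (167 + 988)**2 = 1155**2 = 1334025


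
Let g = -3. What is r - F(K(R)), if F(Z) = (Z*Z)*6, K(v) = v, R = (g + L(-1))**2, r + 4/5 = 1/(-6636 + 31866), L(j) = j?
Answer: -38773463/25230 ≈ -1536.8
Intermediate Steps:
r = -20183/25230 (r = -4/5 + 1/(-6636 + 31866) = -4/5 + 1/25230 = -20183/25230 ≈ -0.79996)
R = 16 (R = (-3 - 1)**2 = (-4)**2 = 16)
F(Z) = 6*Z**2 (F(Z) = Z**2*6 = 6*Z**2)
r - F(K(R)) = -20183/25230 - 6*16**2 = -20183/25230 - 6*256 = -20183/25230 - 1*1536 = -20183/25230 - 1536 = -38773463/25230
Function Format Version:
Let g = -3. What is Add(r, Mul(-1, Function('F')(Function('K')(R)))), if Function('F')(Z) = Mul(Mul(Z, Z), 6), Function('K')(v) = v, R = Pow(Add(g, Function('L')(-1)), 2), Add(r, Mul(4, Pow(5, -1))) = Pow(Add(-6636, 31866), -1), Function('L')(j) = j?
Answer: Rational(-38773463, 25230) ≈ -1536.8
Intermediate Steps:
r = Rational(-20183, 25230) (r = Add(Rational(-4, 5), Pow(Add(-6636, 31866), -1)) = Add(Rational(-4, 5), Pow(25230, -1)) = Add(Rational(-4, 5), Rational(1, 25230)) = Rational(-20183, 25230) ≈ -0.79996)
R = 16 (R = Pow(Add(-3, -1), 2) = Pow(-4, 2) = 16)
Function('F')(Z) = Mul(6, Pow(Z, 2)) (Function('F')(Z) = Mul(Pow(Z, 2), 6) = Mul(6, Pow(Z, 2)))
Add(r, Mul(-1, Function('F')(Function('K')(R)))) = Add(Rational(-20183, 25230), Mul(-1, Mul(6, Pow(16, 2)))) = Add(Rational(-20183, 25230), Mul(-1, Mul(6, 256))) = Add(Rational(-20183, 25230), Mul(-1, 1536)) = Add(Rational(-20183, 25230), -1536) = Rational(-38773463, 25230)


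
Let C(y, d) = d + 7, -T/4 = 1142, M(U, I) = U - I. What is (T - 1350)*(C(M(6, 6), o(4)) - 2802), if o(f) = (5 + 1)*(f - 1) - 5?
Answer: 16463876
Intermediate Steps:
T = -4568 (T = -4*1142 = -4568)
o(f) = -11 + 6*f (o(f) = 6*(-1 + f) - 5 = (-6 + 6*f) - 5 = -11 + 6*f)
C(y, d) = 7 + d
(T - 1350)*(C(M(6, 6), o(4)) - 2802) = (-4568 - 1350)*((7 + (-11 + 6*4)) - 2802) = -5918*((7 + (-11 + 24)) - 2802) = -5918*((7 + 13) - 2802) = -5918*(20 - 2802) = -5918*(-2782) = 16463876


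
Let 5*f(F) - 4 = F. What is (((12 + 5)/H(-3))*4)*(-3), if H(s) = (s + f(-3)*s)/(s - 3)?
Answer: -340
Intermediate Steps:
f(F) = ⅘ + F/5
H(s) = 6*s/(5*(-3 + s)) (H(s) = (s + (⅘ + (⅕)*(-3))*s)/(s - 3) = (s + (⅘ - ⅗)*s)/(-3 + s) = (s + s/5)/(-3 + s) = (6*s/5)/(-3 + s) = 6*s/(5*(-3 + s)))
(((12 + 5)/H(-3))*4)*(-3) = (((12 + 5)/(((6/5)*(-3)/(-3 - 3))))*4)*(-3) = ((17/(((6/5)*(-3)/(-6))))*4)*(-3) = ((17/(((6/5)*(-3)*(-⅙))))*4)*(-3) = ((17/(⅗))*4)*(-3) = ((17*(5/3))*4)*(-3) = ((85/3)*4)*(-3) = (340/3)*(-3) = -340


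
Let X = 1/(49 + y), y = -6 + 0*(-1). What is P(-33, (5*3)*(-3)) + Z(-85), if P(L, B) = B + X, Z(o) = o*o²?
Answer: -26409309/43 ≈ -6.1417e+5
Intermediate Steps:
Z(o) = o³
y = -6 (y = -6 + 0 = -6)
X = 1/43 (X = 1/(49 - 6) = 1/43 ≈ 0.023256)
P(L, B) = 1/43 + B (P(L, B) = B + 1/43 = 1/43 + B)
P(-33, (5*3)*(-3)) + Z(-85) = (1/43 + (5*3)*(-3)) + (-85)³ = (1/43 + 15*(-3)) - 614125 = (1/43 - 45) - 614125 = -1934/43 - 614125 = -26409309/43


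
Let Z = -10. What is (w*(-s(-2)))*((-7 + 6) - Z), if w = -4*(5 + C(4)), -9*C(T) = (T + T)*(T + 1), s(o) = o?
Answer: -40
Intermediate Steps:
C(T) = -2*T*(1 + T)/9 (C(T) = -(T + T)*(T + 1)/9 = -2*T*(1 + T)/9)
w = -20/9 (w = -4*(5 - 2/9*4*(1 + 4)) = -4*(5 - 2/9*4*5) = -4*(5 - 40/9) = -4*5/9 = -20/9 ≈ -2.2222)
(w*(-s(-2)))*((-7 + 6) - Z) = (-(-20)*(-2)/9)*((-7 + 6) - 1*(-10)) = (-20/9*2)*(-1 + 10) = -40/9*9 = -40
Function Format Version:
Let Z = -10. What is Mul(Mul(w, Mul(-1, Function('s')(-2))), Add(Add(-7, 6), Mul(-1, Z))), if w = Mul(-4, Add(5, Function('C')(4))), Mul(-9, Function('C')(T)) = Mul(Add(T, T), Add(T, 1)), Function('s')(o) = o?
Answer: -40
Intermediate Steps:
Function('C')(T) = Mul(Rational(-2, 9), T, Add(1, T)) (Function('C')(T) = Mul(Rational(-1, 9), Mul(Add(T, T), Add(T, 1))) = Mul(Rational(-1, 9), Mul(Mul(2, T), Add(1, T))) = Mul(Rational(-1, 9), Mul(2, T, Add(1, T))) = Mul(Rational(-2, 9), T, Add(1, T)))
w = Rational(-20, 9) (w = Mul(-4, Add(5, Mul(Rational(-2, 9), 4, Add(1, 4)))) = Mul(-4, Add(5, Mul(Rational(-2, 9), 4, 5))) = Mul(-4, Add(5, Rational(-40, 9))) = Mul(-4, Rational(5, 9)) = Rational(-20, 9) ≈ -2.2222)
Mul(Mul(w, Mul(-1, Function('s')(-2))), Add(Add(-7, 6), Mul(-1, Z))) = Mul(Mul(Rational(-20, 9), Mul(-1, -2)), Add(Add(-7, 6), Mul(-1, -10))) = Mul(Mul(Rational(-20, 9), 2), Add(-1, 10)) = Mul(Rational(-40, 9), 9) = -40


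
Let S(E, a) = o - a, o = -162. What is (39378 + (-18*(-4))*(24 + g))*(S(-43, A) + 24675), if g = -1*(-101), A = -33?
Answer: 1187486388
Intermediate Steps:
S(E, a) = -162 - a
g = 101
(39378 + (-18*(-4))*(24 + g))*(S(-43, A) + 24675) = (39378 + (-18*(-4))*(24 + 101))*((-162 - 1*(-33)) + 24675) = (39378 + 72*125)*((-162 + 33) + 24675) = (39378 + 9000)*(-129 + 24675) = 48378*24546 = 1187486388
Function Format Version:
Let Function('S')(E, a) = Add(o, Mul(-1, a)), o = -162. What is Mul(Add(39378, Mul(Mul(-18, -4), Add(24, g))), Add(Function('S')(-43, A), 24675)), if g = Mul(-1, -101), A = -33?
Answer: 1187486388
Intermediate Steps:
Function('S')(E, a) = Add(-162, Mul(-1, a))
g = 101
Mul(Add(39378, Mul(Mul(-18, -4), Add(24, g))), Add(Function('S')(-43, A), 24675)) = Mul(Add(39378, Mul(Mul(-18, -4), Add(24, 101))), Add(Add(-162, Mul(-1, -33)), 24675)) = Mul(Add(39378, Mul(72, 125)), Add(Add(-162, 33), 24675)) = Mul(Add(39378, 9000), Add(-129, 24675)) = Mul(48378, 24546) = 1187486388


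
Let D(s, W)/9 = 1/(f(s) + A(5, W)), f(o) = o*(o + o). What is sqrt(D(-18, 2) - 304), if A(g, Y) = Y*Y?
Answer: I*sqrt(32306437)/326 ≈ 17.435*I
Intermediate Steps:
f(o) = 2*o**2 (f(o) = o*(2*o) = 2*o**2)
A(g, Y) = Y**2
D(s, W) = 9/(W**2 + 2*s**2) (D(s, W) = 9/(2*s**2 + W**2) = 9/(W**2 + 2*s**2))
sqrt(D(-18, 2) - 304) = sqrt(9/(2**2 + 2*(-18)**2) - 304) = sqrt(9/(4 + 2*324) - 304) = sqrt(9/(4 + 648) - 304) = sqrt(9/652 - 304) = sqrt(-198199/652) = I*sqrt(32306437)/326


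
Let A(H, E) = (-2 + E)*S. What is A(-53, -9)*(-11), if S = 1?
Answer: 121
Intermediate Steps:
A(H, E) = -2 + E (A(H, E) = (-2 + E)*1 = -2 + E)
A(-53, -9)*(-11) = (-2 - 9)*(-11) = -11*(-11) = 121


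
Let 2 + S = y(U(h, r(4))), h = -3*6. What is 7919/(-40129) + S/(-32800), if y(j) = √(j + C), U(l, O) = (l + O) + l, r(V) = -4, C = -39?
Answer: -129831471/658115600 - I*√79/32800 ≈ -0.19728 - 0.00027098*I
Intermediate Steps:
h = -18
U(l, O) = O + 2*l (U(l, O) = (O + l) + l = O + 2*l)
y(j) = √(-39 + j) (y(j) = √(j - 39) = √(-39 + j))
S = -2 + I*√79 (S = -2 + √(-39 + (-4 + 2*(-18))) = -2 + √(-39 + (-4 - 36)) = -2 + √(-39 - 40) = -2 + √(-79) = -2 + I*√79 ≈ -2.0 + 8.8882*I)
7919/(-40129) + S/(-32800) = 7919/(-40129) + (-2 + I*√79)/(-32800) = 7919*(-1/40129) + (-2 + I*√79)*(-1/32800) = -7919/40129 + (1/16400 - I*√79/32800) = -129831471/658115600 - I*√79/32800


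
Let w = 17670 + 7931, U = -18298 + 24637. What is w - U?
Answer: 19262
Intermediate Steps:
U = 6339
w = 25601
w - U = 25601 - 1*6339 = 25601 - 6339 = 19262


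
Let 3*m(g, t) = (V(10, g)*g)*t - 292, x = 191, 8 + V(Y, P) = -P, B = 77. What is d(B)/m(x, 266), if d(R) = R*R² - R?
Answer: -684684/5055343 ≈ -0.13544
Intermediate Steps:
V(Y, P) = -8 - P
d(R) = R³ - R
m(g, t) = -292/3 + g*t*(-8 - g)/3 (m(g, t) = (((-8 - g)*g)*t - 292)/3 = ((g*(-8 - g))*t - 292)/3 = (g*t*(-8 - g) - 292)/3 = (-292 + g*t*(-8 - g))/3 = -292/3 + g*t*(-8 - g)/3)
d(B)/m(x, 266) = (77³ - 1*77)/(-292/3 - ⅓*191*266*(8 + 191)) = (456533 - 77)/(-292/3 - ⅓*191*266*199) = 456456/(-292/3 - 10110394/3) = 456456/(-10110686/3) = 456456*(-3/10110686) = -684684/5055343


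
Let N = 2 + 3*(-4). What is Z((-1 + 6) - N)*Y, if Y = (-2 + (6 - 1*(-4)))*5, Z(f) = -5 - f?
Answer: -800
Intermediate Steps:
N = -10 (N = 2 - 12 = -10)
Y = 40 (Y = (-2 + (6 + 4))*5 = (-2 + 10)*5 = 8*5 = 40)
Z((-1 + 6) - N)*Y = (-5 - ((-1 + 6) - 1*(-10)))*40 = (-5 - (5 + 10))*40 = (-5 - 1*15)*40 = (-5 - 15)*40 = -20*40 = -800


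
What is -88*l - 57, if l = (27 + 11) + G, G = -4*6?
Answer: -1289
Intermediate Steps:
G = -24
l = 14 (l = (27 + 11) - 24 = 38 - 24 = 14)
-88*l - 57 = -88*14 - 57 = -1232 - 57 = -1289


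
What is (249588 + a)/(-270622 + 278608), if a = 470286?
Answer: 119979/1331 ≈ 90.142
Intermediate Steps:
(249588 + a)/(-270622 + 278608) = (249588 + 470286)/(-270622 + 278608) = 719874/7986 = 719874*(1/7986) = 119979/1331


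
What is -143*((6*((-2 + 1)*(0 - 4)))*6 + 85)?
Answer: -32747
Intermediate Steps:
-143*((6*((-2 + 1)*(0 - 4)))*6 + 85) = -143*((6*(-1*(-4)))*6 + 85) = -143*((6*4)*6 + 85) = -143*(24*6 + 85) = -143*(144 + 85) = -143*229 = -32747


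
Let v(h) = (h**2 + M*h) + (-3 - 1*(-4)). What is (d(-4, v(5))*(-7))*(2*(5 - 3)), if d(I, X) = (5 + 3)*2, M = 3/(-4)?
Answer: -448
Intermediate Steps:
M = -3/4 (M = 3*(-1/4) = -3/4 ≈ -0.75000)
v(h) = 1 + h**2 - 3*h/4 (v(h) = (h**2 - 3*h/4) + (-3 - 1*(-4)) = (h**2 - 3*h/4) + (-3 + 4) = (h**2 - 3*h/4) + 1 = 1 + h**2 - 3*h/4)
d(I, X) = 16 (d(I, X) = 8*2 = 16)
(d(-4, v(5))*(-7))*(2*(5 - 3)) = (16*(-7))*(2*(5 - 3)) = -224*2 = -112*4 = -448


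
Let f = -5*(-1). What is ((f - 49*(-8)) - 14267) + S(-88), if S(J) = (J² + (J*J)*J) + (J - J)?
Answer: -687598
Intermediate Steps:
f = 5
S(J) = J² + J³ (S(J) = (J² + J²*J) + 0 = (J² + J³) + 0 = J² + J³)
((f - 49*(-8)) - 14267) + S(-88) = ((5 - 49*(-8)) - 14267) + (-88)²*(1 - 88) = ((5 + 392) - 14267) + 7744*(-87) = (397 - 14267) - 673728 = -13870 - 673728 = -687598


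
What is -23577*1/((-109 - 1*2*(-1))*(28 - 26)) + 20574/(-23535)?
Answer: 61164651/559610 ≈ 109.30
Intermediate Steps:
-23577*1/((-109 - 1*2*(-1))*(28 - 26)) + 20574/(-23535) = -23577*1/(2*(-109 - 2*(-1))) + 20574*(-1/23535) = -23577*1/(2*(-109 + 2)) - 2286/2615 = -23577/((-107*2)) - 2286/2615 = -23577/(-214) - 2286/2615 = -23577*(-1/214) - 2286/2615 = 23577/214 - 2286/2615 = 61164651/559610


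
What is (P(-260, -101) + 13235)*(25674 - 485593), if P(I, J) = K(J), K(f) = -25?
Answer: -6075529990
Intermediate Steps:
P(I, J) = -25
(P(-260, -101) + 13235)*(25674 - 485593) = (-25 + 13235)*(25674 - 485593) = 13210*(-459919) = -6075529990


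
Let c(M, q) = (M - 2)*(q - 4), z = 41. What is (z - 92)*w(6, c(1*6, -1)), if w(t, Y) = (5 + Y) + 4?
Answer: 561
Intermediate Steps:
c(M, q) = (-4 + q)*(-2 + M) (c(M, q) = (-2 + M)*(-4 + q) = (-4 + q)*(-2 + M))
w(t, Y) = 9 + Y
(z - 92)*w(6, c(1*6, -1)) = (41 - 92)*(9 + (8 - 4*6 - 2*(-1) + (1*6)*(-1))) = -51*(9 + (8 - 4*6 + 2 + 6*(-1))) = -51*(9 + (8 - 24 + 2 - 6)) = -51*(9 - 20) = -51*(-11) = 561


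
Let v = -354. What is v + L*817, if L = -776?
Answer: -634346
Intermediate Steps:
v + L*817 = -354 - 776*817 = -354 - 633992 = -634346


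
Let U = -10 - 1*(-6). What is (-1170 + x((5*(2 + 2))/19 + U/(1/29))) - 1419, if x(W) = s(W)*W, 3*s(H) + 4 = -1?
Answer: -45551/19 ≈ -2397.4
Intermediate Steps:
U = -4 (U = -10 + 6 = -4)
s(H) = -5/3 (s(H) = -4/3 + (1/3)*(-1) = -4/3 - 1/3 = -5/3)
x(W) = -5*W/3
(-1170 + x((5*(2 + 2))/19 + U/(1/29))) - 1419 = (-1170 - 5*((5*(2 + 2))/19 - 4/(1/29))/3) - 1419 = (-1170 - 5*((5*4)*(1/19) - 4/1/29)/3) - 1419 = (-1170 - 5*(20*(1/19) - 4*29)/3) - 1419 = (-1170 - 5*(20/19 - 116)/3) - 1419 = (-1170 - 5/3*(-2184/19)) - 1419 = (-1170 + 3640/19) - 1419 = -18590/19 - 1419 = -45551/19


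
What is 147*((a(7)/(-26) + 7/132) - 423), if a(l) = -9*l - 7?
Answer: -35336693/572 ≈ -61777.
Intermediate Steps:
a(l) = -7 - 9*l
147*((a(7)/(-26) + 7/132) - 423) = 147*(((-7 - 9*7)/(-26) + 7/132) - 423) = 147*(((-7 - 63)*(-1/26) + 7*(1/132)) - 423) = 147*((-70*(-1/26) + 7/132) - 423) = 147*((35/13 + 7/132) - 423) = 147*(4711/1716 - 423) = 147*(-721157/1716) = -35336693/572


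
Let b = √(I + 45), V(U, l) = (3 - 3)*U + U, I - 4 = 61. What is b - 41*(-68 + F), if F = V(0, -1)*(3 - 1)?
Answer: 2788 + √110 ≈ 2798.5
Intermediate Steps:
I = 65 (I = 4 + 61 = 65)
V(U, l) = U (V(U, l) = 0*U + U = 0 + U = U)
F = 0 (F = 0*(3 - 1) = 0*2 = 0)
b = √110 (b = √(65 + 45) = √110 ≈ 10.488)
b - 41*(-68 + F) = √110 - 41*(-68 + 0) = √110 - 41*(-68) = √110 + 2788 = 2788 + √110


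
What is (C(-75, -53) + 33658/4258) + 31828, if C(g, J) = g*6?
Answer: 66820591/2129 ≈ 31386.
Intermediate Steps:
C(g, J) = 6*g
(C(-75, -53) + 33658/4258) + 31828 = (6*(-75) + 33658/4258) + 31828 = (-450 + 33658*(1/4258)) + 31828 = (-450 + 16829/2129) + 31828 = -941221/2129 + 31828 = 66820591/2129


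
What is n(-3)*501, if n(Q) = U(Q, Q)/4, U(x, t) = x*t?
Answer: 4509/4 ≈ 1127.3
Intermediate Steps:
U(x, t) = t*x
n(Q) = Q²/4 (n(Q) = (Q*Q)/4 = Q²*(¼) = Q²/4)
n(-3)*501 = ((¼)*(-3)²)*501 = ((¼)*9)*501 = (9/4)*501 = 4509/4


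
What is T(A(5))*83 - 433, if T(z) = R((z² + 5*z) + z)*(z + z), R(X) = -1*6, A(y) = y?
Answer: -5413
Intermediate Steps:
R(X) = -6
T(z) = -12*z (T(z) = -6*(z + z) = -12*z)
T(A(5))*83 - 433 = -12*5*83 - 433 = -60*83 - 433 = -4980 - 433 = -5413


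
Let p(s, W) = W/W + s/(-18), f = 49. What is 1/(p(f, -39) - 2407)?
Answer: -18/43357 ≈ -0.00041516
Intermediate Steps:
p(s, W) = 1 - s/18 (p(s, W) = 1 + s*(-1/18) = 1 - s/18)
1/(p(f, -39) - 2407) = 1/((1 - 1/18*49) - 2407) = 1/((1 - 49/18) - 2407) = 1/(-31/18 - 2407) = 1/(-43357/18) = -18/43357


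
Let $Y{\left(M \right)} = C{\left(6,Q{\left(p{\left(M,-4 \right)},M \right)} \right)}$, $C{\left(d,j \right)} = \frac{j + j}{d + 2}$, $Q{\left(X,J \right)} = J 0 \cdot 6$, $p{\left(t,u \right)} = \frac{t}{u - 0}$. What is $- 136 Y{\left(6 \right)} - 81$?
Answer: $-81$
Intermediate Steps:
$p{\left(t,u \right)} = \frac{t}{u}$ ($p{\left(t,u \right)} = \frac{t}{u + 0} = \frac{t}{u}$)
$Q{\left(X,J \right)} = 0$ ($Q{\left(X,J \right)} = 0 \cdot 6 = 0$)
$C{\left(d,j \right)} = \frac{2 j}{2 + d}$
$Y{\left(M \right)} = 0$ ($Y{\left(M \right)} = 2 \cdot 0 \frac{1}{2 + 6} = 2 \cdot 0 \cdot \frac{1}{8} = 0$)
$- 136 Y{\left(6 \right)} - 81 = \left(-136\right) 0 - 81 = 0 - 81 = -81$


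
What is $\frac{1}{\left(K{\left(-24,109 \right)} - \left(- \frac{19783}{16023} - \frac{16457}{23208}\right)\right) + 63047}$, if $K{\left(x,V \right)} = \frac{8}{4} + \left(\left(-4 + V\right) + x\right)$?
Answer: $\frac{123953928}{7825452412765} \approx 1.584 \cdot 10^{-5}$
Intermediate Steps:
$K{\left(x,V \right)} = -2 + V + x$ ($K{\left(x,V \right)} = 8 \cdot \frac{1}{4} + \left(-4 + V + x\right) = 2 + \left(-4 + V + x\right) = -2 + V + x$)
$\frac{1}{\left(K{\left(-24,109 \right)} - \left(- \frac{19783}{16023} - \frac{16457}{23208}\right)\right) + 63047} = \frac{1}{\left(\left(-2 + 109 - 24\right) - \left(- \frac{19783}{16023} - \frac{16457}{23208}\right)\right) + 63047} = \frac{1}{\left(83 - - \frac{240938125}{123953928}\right) + 63047} = \frac{1}{\left(83 + \left(\frac{16457}{23208} + \frac{19783}{16023}\right)\right) + 63047} = \frac{1}{\left(83 + \frac{240938125}{123953928}\right) + 63047} = \frac{1}{\frac{10529114149}{123953928} + 63047} = \frac{1}{\frac{7825452412765}{123953928}} = \frac{123953928}{7825452412765}$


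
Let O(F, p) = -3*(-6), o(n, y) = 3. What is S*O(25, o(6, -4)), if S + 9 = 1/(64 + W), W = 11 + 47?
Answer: -9873/61 ≈ -161.85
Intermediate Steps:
O(F, p) = 18
W = 58
S = -1097/122 (S = -9 + 1/(64 + 58) = -9 + 1/122 = -1097/122 ≈ -8.9918)
S*O(25, o(6, -4)) = -1097/122*18 = -9873/61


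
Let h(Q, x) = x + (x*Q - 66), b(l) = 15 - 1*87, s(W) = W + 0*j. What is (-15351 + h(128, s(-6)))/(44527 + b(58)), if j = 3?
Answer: -16191/44455 ≈ -0.36421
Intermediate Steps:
s(W) = W (s(W) = W + 0*3 = W + 0 = W)
b(l) = -72 (b(l) = 15 - 87 = -72)
h(Q, x) = -66 + x + Q*x (h(Q, x) = x + (Q*x - 66) = x + (-66 + Q*x) = -66 + x + Q*x)
(-15351 + h(128, s(-6)))/(44527 + b(58)) = (-15351 + (-66 - 6 + 128*(-6)))/(44527 - 72) = (-15351 + (-66 - 6 - 768))/44455 = (-15351 - 840)*(1/44455) = -16191*1/44455 = -16191/44455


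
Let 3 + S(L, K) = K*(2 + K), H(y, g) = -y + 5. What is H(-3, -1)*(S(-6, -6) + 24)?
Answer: 360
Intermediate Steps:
H(y, g) = 5 - y
S(L, K) = -3 + K*(2 + K)
H(-3, -1)*(S(-6, -6) + 24) = (5 - 1*(-3))*((-3 + (-6)² + 2*(-6)) + 24) = (5 + 3)*((-3 + 36 - 12) + 24) = 8*(21 + 24) = 8*45 = 360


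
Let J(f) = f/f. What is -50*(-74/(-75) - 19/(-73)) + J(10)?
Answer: -13435/219 ≈ -61.347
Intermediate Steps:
J(f) = 1
-50*(-74/(-75) - 19/(-73)) + J(10) = -50*(-74/(-75) - 19/(-73)) + 1 = -50*(-74*(-1/75) - 19*(-1/73)) + 1 = -50*(74/75 + 19/73) + 1 = -50*6827/5475 + 1 = -13654/219 + 1 = -13435/219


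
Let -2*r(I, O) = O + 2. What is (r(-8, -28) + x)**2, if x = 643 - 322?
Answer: 111556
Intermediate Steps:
r(I, O) = -1 - O/2 (r(I, O) = -(O + 2)/2 = -(2 + O)/2 = -1 - O/2)
x = 321
(r(-8, -28) + x)**2 = ((-1 - 1/2*(-28)) + 321)**2 = ((-1 + 14) + 321)**2 = (13 + 321)**2 = 334**2 = 111556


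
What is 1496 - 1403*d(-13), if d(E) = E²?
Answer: -235611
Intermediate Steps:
1496 - 1403*d(-13) = 1496 - 1403*(-13)² = 1496 - 1403*169 = 1496 - 237107 = -235611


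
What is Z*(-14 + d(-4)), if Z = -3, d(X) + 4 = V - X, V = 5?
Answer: 27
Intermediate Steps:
d(X) = 1 - X (d(X) = -4 + (5 - X) = 1 - X)
Z*(-14 + d(-4)) = -3*(-14 + (1 - 1*(-4))) = -3*(-14 + (1 + 4)) = -3*(-14 + 5) = -3*(-9) = 27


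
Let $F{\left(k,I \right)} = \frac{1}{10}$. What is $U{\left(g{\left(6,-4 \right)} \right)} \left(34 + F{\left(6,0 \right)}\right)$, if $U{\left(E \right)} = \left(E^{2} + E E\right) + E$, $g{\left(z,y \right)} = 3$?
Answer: $\frac{7161}{10} \approx 716.1$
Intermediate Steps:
$F{\left(k,I \right)} = \frac{1}{10}$
$U{\left(E \right)} = E + 2 E^{2}$ ($U{\left(E \right)} = \left(E^{2} + E^{2}\right) + E = 2 E^{2} + E = E + 2 E^{2}$)
$U{\left(g{\left(6,-4 \right)} \right)} \left(34 + F{\left(6,0 \right)}\right) = 3 \left(1 + 2 \cdot 3\right) \left(34 + \frac{1}{10}\right) = 3 \left(1 + 6\right) \frac{341}{10} = 3 \cdot 7 \cdot \frac{341}{10} = 21 \cdot \frac{341}{10} = \frac{7161}{10}$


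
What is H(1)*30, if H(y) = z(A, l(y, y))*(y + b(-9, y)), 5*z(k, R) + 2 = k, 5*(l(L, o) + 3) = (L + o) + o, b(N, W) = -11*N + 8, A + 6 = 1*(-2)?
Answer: -6480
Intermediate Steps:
A = -8 (A = -6 + 1*(-2) = -6 - 2 = -8)
b(N, W) = 8 - 11*N
l(L, o) = -3 + L/5 + 2*o/5 (l(L, o) = -3 + ((L + o) + o)/5 = -3 + (L + 2*o)/5 = -3 + (L/5 + 2*o/5) = -3 + L/5 + 2*o/5)
z(k, R) = -2/5 + k/5
H(y) = -214 - 2*y (H(y) = (-2/5 + (1/5)*(-8))*(y + (8 - 11*(-9))) = (-2/5 - 8/5)*(y + (8 + 99)) = -2*(y + 107) = -2*(107 + y) = -214 - 2*y)
H(1)*30 = (-214 - 2*1)*30 = (-214 - 2)*30 = -216*30 = -6480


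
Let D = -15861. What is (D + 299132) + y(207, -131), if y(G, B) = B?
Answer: 283140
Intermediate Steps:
(D + 299132) + y(207, -131) = (-15861 + 299132) - 131 = 283271 - 131 = 283140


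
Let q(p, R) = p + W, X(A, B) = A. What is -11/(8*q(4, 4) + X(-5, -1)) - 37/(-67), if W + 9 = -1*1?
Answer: 2698/3551 ≈ 0.75979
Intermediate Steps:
W = -10 (W = -9 - 1*1 = -9 - 1 = -10)
q(p, R) = -10 + p (q(p, R) = p - 10 = -10 + p)
-11/(8*q(4, 4) + X(-5, -1)) - 37/(-67) = -11/(8*(-10 + 4) - 5) - 37/(-67) = -11/(8*(-6) - 5) - 37*(-1/67) = -11/(-48 - 5) + 37/67 = -11/(-53) + 37/67 = -11*(-1/53) + 37/67 = 11/53 + 37/67 = 2698/3551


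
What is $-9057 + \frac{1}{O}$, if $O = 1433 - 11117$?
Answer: $- \frac{87707989}{9684} \approx -9057.0$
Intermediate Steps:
$O = -9684$ ($O = 1433 - 11117 = -9684$)
$-9057 + \frac{1}{O} = -9057 + \frac{1}{-9684} = -9057 - \frac{1}{9684} = - \frac{87707989}{9684}$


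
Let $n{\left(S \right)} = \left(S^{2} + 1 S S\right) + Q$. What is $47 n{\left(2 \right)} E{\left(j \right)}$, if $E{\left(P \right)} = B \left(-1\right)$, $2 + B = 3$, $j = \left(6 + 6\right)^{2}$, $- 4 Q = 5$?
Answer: $- \frac{1269}{4} \approx -317.25$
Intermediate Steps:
$Q = - \frac{5}{4}$ ($Q = \left(- \frac{1}{4}\right) 5 = - \frac{5}{4} \approx -1.25$)
$j = 144$ ($j = 12^{2} = 144$)
$B = 1$ ($B = -2 + 3 = 1$)
$n{\left(S \right)} = - \frac{5}{4} + 2 S^{2}$ ($n{\left(S \right)} = \left(S^{2} + 1 S S\right) - \frac{5}{4} = \left(S^{2} + S S\right) - \frac{5}{4} = \left(S^{2} + S^{2}\right) - \frac{5}{4} = 2 S^{2} - \frac{5}{4} = - \frac{5}{4} + 2 S^{2}$)
$E{\left(P \right)} = -1$ ($E{\left(P \right)} = 1 \left(-1\right) = -1$)
$47 n{\left(2 \right)} E{\left(j \right)} = 47 \left(- \frac{5}{4} + 2 \cdot 2^{2}\right) \left(-1\right) = 47 \left(- \frac{5}{4} + 2 \cdot 4\right) \left(-1\right) = 47 \left(- \frac{5}{4} + 8\right) \left(-1\right) = 47 \cdot \frac{27}{4} \left(-1\right) = \frac{1269}{4} \left(-1\right) = - \frac{1269}{4}$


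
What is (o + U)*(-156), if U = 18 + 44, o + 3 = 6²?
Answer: -14820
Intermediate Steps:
o = 33 (o = -3 + 6² = -3 + 36 = 33)
U = 62
(o + U)*(-156) = (33 + 62)*(-156) = 95*(-156) = -14820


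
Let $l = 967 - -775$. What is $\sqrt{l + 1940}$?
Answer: $\sqrt{3682} \approx 60.68$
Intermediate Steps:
$l = 1742$ ($l = 967 + 775 = 1742$)
$\sqrt{l + 1940} = \sqrt{1742 + 1940} = \sqrt{3682}$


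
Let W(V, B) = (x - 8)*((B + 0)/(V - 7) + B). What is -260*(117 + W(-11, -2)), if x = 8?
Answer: -30420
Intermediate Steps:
W(V, B) = 0 (W(V, B) = (8 - 8)*((B + 0)/(V - 7) + B) = 0*(B/(-7 + V) + B) = 0*(B + B/(-7 + V)) = 0)
-260*(117 + W(-11, -2)) = -260*(117 + 0) = -260*117 = -30420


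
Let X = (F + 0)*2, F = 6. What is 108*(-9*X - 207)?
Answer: -34020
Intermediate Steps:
X = 12 (X = (6 + 0)*2 = 6*2 = 12)
108*(-9*X - 207) = 108*(-9*12 - 207) = 108*(-108 - 207) = 108*(-315) = -34020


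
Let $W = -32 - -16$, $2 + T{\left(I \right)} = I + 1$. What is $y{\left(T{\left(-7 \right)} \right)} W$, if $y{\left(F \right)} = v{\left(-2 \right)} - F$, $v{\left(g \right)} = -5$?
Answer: $-48$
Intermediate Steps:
$T{\left(I \right)} = -1 + I$ ($T{\left(I \right)} = -2 + \left(I + 1\right) = -2 + \left(1 + I\right) = -1 + I$)
$W = -16$ ($W = -32 + 16 = -16$)
$y{\left(F \right)} = -5 - F$
$y{\left(T{\left(-7 \right)} \right)} W = \left(-5 - \left(-1 - 7\right)\right) \left(-16\right) = \left(-5 - -8\right) \left(-16\right) = \left(-5 + 8\right) \left(-16\right) = 3 \left(-16\right) = -48$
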